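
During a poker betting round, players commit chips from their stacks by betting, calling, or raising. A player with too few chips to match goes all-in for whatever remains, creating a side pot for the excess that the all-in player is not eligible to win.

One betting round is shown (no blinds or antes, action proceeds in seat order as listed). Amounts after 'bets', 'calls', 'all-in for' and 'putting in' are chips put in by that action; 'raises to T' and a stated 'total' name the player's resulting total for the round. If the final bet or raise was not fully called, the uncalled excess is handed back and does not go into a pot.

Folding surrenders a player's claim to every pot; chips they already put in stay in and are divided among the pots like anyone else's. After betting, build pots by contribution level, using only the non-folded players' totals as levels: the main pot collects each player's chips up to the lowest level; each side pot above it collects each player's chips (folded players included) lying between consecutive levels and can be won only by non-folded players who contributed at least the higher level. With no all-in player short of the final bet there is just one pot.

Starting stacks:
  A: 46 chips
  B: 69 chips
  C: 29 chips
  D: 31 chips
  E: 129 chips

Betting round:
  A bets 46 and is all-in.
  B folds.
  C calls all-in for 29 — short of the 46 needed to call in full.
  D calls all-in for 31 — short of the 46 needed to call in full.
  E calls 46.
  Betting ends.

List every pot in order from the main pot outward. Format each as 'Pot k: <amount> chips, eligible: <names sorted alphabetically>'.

Contributions: A=46, C=29, D=31, E=46
Folded: B
Pot levels (distinct totals of non-folded players): 29, 31, 46
Layer 1-29: 29 each from A, C, D, E = 29*4 = 116 chips; eligible A, C, D, E
Layer 30-31: 2 each from A, D, E = 2*3 = 6 chips; eligible A, D, E
Layer 32-46: 15 each from A, E = 15*2 = 30 chips; eligible A, E

Pot 1: 116 chips, eligible: A, C, D, E
Pot 2: 6 chips, eligible: A, D, E
Pot 3: 30 chips, eligible: A, E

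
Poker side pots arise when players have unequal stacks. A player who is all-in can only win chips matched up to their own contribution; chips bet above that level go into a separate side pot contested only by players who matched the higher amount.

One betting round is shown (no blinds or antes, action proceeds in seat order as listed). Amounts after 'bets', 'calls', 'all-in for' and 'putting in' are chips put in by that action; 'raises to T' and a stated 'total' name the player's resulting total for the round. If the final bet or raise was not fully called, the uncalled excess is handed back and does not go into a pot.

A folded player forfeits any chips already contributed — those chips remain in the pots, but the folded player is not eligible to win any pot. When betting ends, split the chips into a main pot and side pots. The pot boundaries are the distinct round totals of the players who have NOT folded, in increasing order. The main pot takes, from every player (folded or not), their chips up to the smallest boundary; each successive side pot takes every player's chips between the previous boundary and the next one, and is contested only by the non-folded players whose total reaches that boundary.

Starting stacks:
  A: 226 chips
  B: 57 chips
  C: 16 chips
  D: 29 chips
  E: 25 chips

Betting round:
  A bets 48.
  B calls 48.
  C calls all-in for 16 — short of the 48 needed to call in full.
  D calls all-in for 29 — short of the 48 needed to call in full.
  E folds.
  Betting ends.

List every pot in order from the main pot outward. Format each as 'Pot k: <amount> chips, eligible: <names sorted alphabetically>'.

Pot 1: 64 chips, eligible: A, B, C, D
Pot 2: 39 chips, eligible: A, B, D
Pot 3: 38 chips, eligible: A, B

Derivation:
Contributions: A=48, B=48, C=16, D=29
Folded: E
Pot levels (distinct totals of non-folded players): 16, 29, 48
Layer 1-16: 16 each from A, B, C, D = 16*4 = 64 chips; eligible A, B, C, D
Layer 17-29: 13 each from A, B, D = 13*3 = 39 chips; eligible A, B, D
Layer 30-48: 19 each from A, B = 19*2 = 38 chips; eligible A, B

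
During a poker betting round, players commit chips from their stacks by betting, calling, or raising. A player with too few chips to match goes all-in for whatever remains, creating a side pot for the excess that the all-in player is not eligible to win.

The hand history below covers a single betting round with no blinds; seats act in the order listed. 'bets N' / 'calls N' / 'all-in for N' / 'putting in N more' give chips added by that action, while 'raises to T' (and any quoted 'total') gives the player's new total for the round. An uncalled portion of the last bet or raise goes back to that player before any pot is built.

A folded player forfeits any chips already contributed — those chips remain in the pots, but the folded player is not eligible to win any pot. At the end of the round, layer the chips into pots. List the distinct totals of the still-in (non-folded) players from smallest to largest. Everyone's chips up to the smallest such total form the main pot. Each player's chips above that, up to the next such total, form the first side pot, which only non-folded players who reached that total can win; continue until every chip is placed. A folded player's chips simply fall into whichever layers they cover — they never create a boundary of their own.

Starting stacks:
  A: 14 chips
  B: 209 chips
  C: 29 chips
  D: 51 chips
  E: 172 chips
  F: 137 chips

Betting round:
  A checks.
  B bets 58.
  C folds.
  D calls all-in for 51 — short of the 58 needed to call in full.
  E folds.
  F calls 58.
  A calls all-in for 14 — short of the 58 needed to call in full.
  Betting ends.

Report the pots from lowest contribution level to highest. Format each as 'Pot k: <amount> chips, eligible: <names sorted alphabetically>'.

Pot 1: 56 chips, eligible: A, B, D, F
Pot 2: 111 chips, eligible: B, D, F
Pot 3: 14 chips, eligible: B, F

Derivation:
Contributions: A=14, B=58, D=51, F=58
Folded: C, E
Pot levels (distinct totals of non-folded players): 14, 51, 58
Layer 1-14: 14 each from A, B, D, F = 14*4 = 56 chips; eligible A, B, D, F
Layer 15-51: 37 each from B, D, F = 37*3 = 111 chips; eligible B, D, F
Layer 52-58: 7 each from B, F = 7*2 = 14 chips; eligible B, F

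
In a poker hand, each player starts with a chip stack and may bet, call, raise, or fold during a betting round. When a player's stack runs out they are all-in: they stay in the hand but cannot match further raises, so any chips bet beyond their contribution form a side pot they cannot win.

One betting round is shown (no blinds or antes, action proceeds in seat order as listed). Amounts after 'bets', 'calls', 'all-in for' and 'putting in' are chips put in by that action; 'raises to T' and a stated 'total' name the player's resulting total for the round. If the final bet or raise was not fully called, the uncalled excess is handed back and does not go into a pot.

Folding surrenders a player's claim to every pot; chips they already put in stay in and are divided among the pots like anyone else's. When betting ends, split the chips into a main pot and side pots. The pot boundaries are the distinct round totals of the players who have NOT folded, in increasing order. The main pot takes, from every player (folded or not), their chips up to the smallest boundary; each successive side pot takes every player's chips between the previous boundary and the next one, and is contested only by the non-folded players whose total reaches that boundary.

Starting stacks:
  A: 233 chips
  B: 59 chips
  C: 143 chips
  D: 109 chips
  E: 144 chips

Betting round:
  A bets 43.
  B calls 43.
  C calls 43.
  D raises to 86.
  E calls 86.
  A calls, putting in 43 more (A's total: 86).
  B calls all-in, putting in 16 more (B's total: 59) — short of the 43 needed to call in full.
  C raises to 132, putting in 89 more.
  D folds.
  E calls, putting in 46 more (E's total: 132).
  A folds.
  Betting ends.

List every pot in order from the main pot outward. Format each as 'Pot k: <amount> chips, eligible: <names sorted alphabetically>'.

Contributions: A=86, B=59, C=132, D=86, E=132
Folded: A, D
Pot levels (distinct totals of non-folded players): 59, 132
Layer 1-59: 59 each from A, B, C, D, E = 59*5 = 295 chips; eligible B, C, E
Layer 60-132: A 27 + C 73 + D 27 + E 73 = 200 chips; eligible C, E

Pot 1: 295 chips, eligible: B, C, E
Pot 2: 200 chips, eligible: C, E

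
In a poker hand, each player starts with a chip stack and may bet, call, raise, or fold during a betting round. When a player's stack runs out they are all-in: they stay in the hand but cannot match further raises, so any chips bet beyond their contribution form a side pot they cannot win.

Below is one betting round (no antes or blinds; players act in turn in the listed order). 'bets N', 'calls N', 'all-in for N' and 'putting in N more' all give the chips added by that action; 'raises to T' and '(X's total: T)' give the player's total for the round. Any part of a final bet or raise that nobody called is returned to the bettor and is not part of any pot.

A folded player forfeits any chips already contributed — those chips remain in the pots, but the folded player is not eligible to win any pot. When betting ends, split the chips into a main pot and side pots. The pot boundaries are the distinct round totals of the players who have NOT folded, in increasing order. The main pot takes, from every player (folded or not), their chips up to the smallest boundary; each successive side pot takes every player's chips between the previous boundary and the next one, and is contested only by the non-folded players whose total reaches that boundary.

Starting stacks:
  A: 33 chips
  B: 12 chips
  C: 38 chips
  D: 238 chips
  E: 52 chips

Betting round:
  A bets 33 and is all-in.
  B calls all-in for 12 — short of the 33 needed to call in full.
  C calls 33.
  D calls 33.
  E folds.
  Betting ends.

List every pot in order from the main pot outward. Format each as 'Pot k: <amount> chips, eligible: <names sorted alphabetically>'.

Contributions: A=33, B=12, C=33, D=33
Folded: E
Pot levels (distinct totals of non-folded players): 12, 33
Layer 1-12: 12 each from A, B, C, D = 12*4 = 48 chips; eligible A, B, C, D
Layer 13-33: 21 each from A, C, D = 21*3 = 63 chips; eligible A, C, D

Pot 1: 48 chips, eligible: A, B, C, D
Pot 2: 63 chips, eligible: A, C, D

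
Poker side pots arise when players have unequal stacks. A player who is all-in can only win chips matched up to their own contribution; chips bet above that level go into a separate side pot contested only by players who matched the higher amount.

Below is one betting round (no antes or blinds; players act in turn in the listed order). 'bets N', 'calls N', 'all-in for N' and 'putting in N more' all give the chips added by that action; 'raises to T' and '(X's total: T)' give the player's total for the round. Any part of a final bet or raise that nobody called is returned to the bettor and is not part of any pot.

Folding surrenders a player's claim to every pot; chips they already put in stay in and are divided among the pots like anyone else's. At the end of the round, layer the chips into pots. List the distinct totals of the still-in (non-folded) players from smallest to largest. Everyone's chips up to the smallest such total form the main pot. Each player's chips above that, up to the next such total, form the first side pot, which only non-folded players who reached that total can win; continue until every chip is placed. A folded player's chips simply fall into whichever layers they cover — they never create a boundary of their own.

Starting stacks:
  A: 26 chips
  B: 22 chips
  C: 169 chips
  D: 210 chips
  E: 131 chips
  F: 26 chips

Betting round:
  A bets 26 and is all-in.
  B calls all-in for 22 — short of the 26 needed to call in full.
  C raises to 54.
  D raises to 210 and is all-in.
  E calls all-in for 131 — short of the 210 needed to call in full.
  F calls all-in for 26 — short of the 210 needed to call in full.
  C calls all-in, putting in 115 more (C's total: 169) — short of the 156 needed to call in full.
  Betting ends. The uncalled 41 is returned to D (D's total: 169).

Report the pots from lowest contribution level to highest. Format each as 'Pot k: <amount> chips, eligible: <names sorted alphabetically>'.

Contributions (after 41 returned to D): A=26, B=22, C=169, D=169, E=131, F=26
Pot levels (distinct totals of non-folded players): 22, 26, 131, 169
Layer 1-22: 22 each from A, B, C, D, E, F = 22*6 = 132 chips; eligible A, B, C, D, E, F
Layer 23-26: 4 each from A, C, D, E, F = 4*5 = 20 chips; eligible A, C, D, E, F
Layer 27-131: 105 each from C, D, E = 105*3 = 315 chips; eligible C, D, E
Layer 132-169: 38 each from C, D = 38*2 = 76 chips; eligible C, D

Pot 1: 132 chips, eligible: A, B, C, D, E, F
Pot 2: 20 chips, eligible: A, C, D, E, F
Pot 3: 315 chips, eligible: C, D, E
Pot 4: 76 chips, eligible: C, D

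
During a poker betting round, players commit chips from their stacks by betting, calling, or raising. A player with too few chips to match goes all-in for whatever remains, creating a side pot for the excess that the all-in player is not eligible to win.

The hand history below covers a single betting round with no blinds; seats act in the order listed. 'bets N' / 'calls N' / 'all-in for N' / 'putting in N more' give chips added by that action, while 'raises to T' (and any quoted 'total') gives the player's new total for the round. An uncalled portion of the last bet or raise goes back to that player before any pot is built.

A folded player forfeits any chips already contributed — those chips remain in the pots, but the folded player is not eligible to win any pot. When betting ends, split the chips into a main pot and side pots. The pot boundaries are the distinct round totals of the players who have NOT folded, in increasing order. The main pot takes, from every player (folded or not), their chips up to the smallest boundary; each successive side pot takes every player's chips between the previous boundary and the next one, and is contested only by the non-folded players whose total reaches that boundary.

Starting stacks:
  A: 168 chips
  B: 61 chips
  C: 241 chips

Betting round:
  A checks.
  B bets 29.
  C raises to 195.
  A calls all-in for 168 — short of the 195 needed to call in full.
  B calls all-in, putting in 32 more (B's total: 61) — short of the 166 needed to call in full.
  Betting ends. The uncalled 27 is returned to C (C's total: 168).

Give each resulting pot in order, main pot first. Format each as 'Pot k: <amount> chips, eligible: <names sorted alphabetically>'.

Contributions (after 27 returned to C): A=168, B=61, C=168
Pot levels (distinct totals of non-folded players): 61, 168
Layer 1-61: 61 each from A, B, C = 61*3 = 183 chips; eligible A, B, C
Layer 62-168: 107 each from A, C = 107*2 = 214 chips; eligible A, C

Pot 1: 183 chips, eligible: A, B, C
Pot 2: 214 chips, eligible: A, C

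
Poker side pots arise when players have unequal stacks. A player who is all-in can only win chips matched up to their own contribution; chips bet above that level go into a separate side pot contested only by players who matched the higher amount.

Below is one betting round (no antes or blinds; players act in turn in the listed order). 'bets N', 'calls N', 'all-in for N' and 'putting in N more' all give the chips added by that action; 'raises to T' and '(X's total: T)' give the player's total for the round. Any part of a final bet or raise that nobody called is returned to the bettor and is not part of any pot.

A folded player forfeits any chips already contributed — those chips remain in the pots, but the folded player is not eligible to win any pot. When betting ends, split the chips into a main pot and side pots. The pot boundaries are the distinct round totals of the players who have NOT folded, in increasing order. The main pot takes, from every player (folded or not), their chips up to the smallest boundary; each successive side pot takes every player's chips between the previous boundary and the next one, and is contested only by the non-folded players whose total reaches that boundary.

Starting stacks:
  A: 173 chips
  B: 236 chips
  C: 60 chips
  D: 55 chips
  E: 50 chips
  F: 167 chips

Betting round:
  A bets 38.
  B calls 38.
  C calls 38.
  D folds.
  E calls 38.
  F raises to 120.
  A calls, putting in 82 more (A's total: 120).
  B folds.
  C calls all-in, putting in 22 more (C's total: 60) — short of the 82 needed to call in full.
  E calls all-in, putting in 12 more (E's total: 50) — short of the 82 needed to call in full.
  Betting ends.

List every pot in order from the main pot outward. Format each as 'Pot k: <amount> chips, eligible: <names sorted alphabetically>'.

Contributions: A=120, B=38, C=60, E=50, F=120
Folded: B, D
Pot levels (distinct totals of non-folded players): 50, 60, 120
Layer 1-50: A 50 + B 38 + C 50 + E 50 + F 50 = 238 chips; eligible A, C, E, F
Layer 51-60: 10 each from A, C, F = 10*3 = 30 chips; eligible A, C, F
Layer 61-120: 60 each from A, F = 60*2 = 120 chips; eligible A, F

Pot 1: 238 chips, eligible: A, C, E, F
Pot 2: 30 chips, eligible: A, C, F
Pot 3: 120 chips, eligible: A, F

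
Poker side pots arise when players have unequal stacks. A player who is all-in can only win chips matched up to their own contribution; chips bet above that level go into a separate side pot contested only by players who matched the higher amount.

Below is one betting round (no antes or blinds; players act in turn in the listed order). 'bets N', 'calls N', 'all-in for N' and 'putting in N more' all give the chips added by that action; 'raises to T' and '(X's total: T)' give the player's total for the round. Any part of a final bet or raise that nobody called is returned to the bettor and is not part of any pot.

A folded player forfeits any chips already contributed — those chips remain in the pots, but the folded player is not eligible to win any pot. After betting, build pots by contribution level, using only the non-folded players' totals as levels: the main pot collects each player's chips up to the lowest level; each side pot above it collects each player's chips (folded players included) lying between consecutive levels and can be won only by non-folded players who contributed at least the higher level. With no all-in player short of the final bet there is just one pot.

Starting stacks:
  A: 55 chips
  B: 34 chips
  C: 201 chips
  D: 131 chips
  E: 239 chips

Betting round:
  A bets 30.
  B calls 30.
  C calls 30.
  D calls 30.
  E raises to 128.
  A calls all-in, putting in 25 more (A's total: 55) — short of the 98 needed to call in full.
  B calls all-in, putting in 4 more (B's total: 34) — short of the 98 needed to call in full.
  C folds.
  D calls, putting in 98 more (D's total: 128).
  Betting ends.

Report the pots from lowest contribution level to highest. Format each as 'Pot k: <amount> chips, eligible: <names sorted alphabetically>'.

Pot 1: 166 chips, eligible: A, B, D, E
Pot 2: 63 chips, eligible: A, D, E
Pot 3: 146 chips, eligible: D, E

Derivation:
Contributions: A=55, B=34, C=30, D=128, E=128
Folded: C
Pot levels (distinct totals of non-folded players): 34, 55, 128
Layer 1-34: A 34 + B 34 + C 30 + D 34 + E 34 = 166 chips; eligible A, B, D, E
Layer 35-55: 21 each from A, D, E = 21*3 = 63 chips; eligible A, D, E
Layer 56-128: 73 each from D, E = 73*2 = 146 chips; eligible D, E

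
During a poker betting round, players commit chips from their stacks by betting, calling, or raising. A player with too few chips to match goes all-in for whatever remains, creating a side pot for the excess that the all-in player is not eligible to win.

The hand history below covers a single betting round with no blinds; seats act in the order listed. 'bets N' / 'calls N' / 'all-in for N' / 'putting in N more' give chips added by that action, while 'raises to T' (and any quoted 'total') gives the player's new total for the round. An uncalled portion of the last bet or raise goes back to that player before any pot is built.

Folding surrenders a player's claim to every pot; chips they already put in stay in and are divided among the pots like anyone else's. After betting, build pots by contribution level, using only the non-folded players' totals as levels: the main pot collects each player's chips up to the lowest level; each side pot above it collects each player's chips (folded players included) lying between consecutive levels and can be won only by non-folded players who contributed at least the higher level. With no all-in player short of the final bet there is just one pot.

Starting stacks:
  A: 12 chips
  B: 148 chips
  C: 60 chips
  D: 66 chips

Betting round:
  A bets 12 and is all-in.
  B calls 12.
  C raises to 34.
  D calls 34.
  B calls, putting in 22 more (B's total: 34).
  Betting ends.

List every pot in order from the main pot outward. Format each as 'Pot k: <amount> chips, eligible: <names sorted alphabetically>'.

Pot 1: 48 chips, eligible: A, B, C, D
Pot 2: 66 chips, eligible: B, C, D

Derivation:
Contributions: A=12, B=34, C=34, D=34
Pot levels (distinct totals of non-folded players): 12, 34
Layer 1-12: 12 each from A, B, C, D = 12*4 = 48 chips; eligible A, B, C, D
Layer 13-34: 22 each from B, C, D = 22*3 = 66 chips; eligible B, C, D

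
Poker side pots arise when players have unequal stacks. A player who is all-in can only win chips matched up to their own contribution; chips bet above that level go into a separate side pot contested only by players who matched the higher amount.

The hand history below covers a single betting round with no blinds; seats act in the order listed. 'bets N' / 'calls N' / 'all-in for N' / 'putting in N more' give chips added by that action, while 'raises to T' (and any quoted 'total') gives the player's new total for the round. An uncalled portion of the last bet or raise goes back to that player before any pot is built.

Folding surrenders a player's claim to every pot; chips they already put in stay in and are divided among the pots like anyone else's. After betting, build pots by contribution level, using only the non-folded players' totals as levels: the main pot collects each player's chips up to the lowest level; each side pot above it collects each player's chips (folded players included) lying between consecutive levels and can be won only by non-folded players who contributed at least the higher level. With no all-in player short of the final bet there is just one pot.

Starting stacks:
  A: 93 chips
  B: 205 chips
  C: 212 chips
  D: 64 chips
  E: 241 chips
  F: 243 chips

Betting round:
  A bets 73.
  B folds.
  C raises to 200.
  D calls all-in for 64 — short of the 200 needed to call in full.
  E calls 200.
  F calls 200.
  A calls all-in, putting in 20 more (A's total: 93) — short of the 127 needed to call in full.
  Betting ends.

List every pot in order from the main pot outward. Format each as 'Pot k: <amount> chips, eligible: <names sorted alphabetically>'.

Contributions: A=93, C=200, D=64, E=200, F=200
Folded: B
Pot levels (distinct totals of non-folded players): 64, 93, 200
Layer 1-64: 64 each from A, C, D, E, F = 64*5 = 320 chips; eligible A, C, D, E, F
Layer 65-93: 29 each from A, C, E, F = 29*4 = 116 chips; eligible A, C, E, F
Layer 94-200: 107 each from C, E, F = 107*3 = 321 chips; eligible C, E, F

Pot 1: 320 chips, eligible: A, C, D, E, F
Pot 2: 116 chips, eligible: A, C, E, F
Pot 3: 321 chips, eligible: C, E, F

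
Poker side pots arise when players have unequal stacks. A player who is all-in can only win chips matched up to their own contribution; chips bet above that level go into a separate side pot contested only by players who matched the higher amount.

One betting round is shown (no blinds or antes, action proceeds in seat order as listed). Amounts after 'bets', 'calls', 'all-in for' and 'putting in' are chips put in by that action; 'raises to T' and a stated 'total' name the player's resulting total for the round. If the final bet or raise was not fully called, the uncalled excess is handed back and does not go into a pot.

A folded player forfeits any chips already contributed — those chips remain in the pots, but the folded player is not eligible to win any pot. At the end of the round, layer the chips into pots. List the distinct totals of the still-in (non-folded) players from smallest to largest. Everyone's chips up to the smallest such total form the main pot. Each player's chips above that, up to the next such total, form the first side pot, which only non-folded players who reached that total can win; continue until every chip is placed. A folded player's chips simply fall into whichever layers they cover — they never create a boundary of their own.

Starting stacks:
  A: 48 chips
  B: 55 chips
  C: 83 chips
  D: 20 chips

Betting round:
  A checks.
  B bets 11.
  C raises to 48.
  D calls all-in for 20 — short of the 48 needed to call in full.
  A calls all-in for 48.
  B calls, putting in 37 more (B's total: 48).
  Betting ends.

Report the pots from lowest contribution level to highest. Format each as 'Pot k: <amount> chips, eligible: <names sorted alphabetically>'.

Pot 1: 80 chips, eligible: A, B, C, D
Pot 2: 84 chips, eligible: A, B, C

Derivation:
Contributions: A=48, B=48, C=48, D=20
Pot levels (distinct totals of non-folded players): 20, 48
Layer 1-20: 20 each from A, B, C, D = 20*4 = 80 chips; eligible A, B, C, D
Layer 21-48: 28 each from A, B, C = 28*3 = 84 chips; eligible A, B, C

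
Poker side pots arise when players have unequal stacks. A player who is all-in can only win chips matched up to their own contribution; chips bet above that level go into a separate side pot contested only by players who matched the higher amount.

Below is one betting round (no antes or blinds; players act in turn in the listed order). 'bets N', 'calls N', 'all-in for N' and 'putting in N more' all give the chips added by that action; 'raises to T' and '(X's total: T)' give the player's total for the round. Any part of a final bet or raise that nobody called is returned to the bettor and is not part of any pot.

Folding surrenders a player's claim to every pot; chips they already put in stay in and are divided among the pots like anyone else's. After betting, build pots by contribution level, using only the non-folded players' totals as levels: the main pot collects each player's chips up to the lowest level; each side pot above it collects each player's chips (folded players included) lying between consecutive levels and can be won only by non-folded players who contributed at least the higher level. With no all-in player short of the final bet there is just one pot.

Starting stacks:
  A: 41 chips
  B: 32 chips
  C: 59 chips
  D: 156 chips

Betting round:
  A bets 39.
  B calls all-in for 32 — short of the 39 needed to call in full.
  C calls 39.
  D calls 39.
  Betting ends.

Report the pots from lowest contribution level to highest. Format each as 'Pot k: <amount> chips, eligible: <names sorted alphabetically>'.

Contributions: A=39, B=32, C=39, D=39
Pot levels (distinct totals of non-folded players): 32, 39
Layer 1-32: 32 each from A, B, C, D = 32*4 = 128 chips; eligible A, B, C, D
Layer 33-39: 7 each from A, C, D = 7*3 = 21 chips; eligible A, C, D

Pot 1: 128 chips, eligible: A, B, C, D
Pot 2: 21 chips, eligible: A, C, D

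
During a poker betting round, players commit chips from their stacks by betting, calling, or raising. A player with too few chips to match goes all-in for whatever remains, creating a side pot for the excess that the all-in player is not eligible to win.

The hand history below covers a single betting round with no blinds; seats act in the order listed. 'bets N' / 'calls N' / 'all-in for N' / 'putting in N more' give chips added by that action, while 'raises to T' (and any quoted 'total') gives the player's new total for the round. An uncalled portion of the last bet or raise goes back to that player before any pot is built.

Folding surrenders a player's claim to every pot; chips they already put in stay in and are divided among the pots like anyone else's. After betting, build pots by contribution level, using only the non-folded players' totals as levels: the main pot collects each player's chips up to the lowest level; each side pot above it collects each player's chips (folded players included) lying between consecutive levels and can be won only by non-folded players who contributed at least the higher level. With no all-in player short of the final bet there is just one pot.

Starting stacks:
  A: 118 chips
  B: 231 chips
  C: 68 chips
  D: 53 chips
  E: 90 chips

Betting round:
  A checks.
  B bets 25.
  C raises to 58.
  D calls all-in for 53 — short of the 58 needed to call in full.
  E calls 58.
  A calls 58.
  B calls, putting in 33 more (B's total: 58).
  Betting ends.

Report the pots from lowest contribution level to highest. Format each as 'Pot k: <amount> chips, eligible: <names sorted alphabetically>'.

Contributions: A=58, B=58, C=58, D=53, E=58
Pot levels (distinct totals of non-folded players): 53, 58
Layer 1-53: 53 each from A, B, C, D, E = 53*5 = 265 chips; eligible A, B, C, D, E
Layer 54-58: 5 each from A, B, C, E = 5*4 = 20 chips; eligible A, B, C, E

Pot 1: 265 chips, eligible: A, B, C, D, E
Pot 2: 20 chips, eligible: A, B, C, E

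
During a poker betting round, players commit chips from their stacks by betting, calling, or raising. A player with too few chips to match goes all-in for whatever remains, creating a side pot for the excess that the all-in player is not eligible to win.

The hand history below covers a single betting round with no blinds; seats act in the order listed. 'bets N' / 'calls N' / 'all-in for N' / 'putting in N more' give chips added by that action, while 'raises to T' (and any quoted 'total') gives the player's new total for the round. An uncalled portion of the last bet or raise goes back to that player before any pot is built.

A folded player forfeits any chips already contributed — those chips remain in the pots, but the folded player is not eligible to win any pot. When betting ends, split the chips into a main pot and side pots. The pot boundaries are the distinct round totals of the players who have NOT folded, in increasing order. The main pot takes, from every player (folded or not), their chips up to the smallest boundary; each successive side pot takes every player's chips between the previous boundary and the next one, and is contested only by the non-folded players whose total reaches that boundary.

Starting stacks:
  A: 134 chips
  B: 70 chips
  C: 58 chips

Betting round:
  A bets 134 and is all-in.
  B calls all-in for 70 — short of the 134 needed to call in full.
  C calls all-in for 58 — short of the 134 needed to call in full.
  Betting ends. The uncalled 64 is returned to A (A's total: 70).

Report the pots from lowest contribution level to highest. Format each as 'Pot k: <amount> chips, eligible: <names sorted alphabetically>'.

Pot 1: 174 chips, eligible: A, B, C
Pot 2: 24 chips, eligible: A, B

Derivation:
Contributions (after 64 returned to A): A=70, B=70, C=58
Pot levels (distinct totals of non-folded players): 58, 70
Layer 1-58: 58 each from A, B, C = 58*3 = 174 chips; eligible A, B, C
Layer 59-70: 12 each from A, B = 12*2 = 24 chips; eligible A, B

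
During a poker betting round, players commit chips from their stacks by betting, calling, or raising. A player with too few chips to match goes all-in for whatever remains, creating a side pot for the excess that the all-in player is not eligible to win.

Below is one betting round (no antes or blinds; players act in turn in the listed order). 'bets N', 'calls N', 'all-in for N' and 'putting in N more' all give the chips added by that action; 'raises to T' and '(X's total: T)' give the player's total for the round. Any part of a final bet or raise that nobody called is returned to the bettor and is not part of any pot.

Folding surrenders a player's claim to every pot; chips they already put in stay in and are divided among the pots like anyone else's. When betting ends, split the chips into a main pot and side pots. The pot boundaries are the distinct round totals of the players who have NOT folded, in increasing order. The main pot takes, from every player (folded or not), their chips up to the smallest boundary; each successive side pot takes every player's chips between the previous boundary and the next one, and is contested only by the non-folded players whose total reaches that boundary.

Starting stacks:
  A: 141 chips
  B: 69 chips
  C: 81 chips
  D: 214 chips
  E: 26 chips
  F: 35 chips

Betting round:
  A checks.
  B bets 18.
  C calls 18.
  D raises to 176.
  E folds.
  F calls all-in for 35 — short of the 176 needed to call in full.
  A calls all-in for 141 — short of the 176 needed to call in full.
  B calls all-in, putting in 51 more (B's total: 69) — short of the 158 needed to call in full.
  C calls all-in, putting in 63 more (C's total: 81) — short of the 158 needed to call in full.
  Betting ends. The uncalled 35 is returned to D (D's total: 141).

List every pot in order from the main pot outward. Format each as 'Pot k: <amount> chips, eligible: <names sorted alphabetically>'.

Contributions (after 35 returned to D): A=141, B=69, C=81, D=141, F=35
Folded: E
Pot levels (distinct totals of non-folded players): 35, 69, 81, 141
Layer 1-35: 35 each from A, B, C, D, F = 35*5 = 175 chips; eligible A, B, C, D, F
Layer 36-69: 34 each from A, B, C, D = 34*4 = 136 chips; eligible A, B, C, D
Layer 70-81: 12 each from A, C, D = 12*3 = 36 chips; eligible A, C, D
Layer 82-141: 60 each from A, D = 60*2 = 120 chips; eligible A, D

Pot 1: 175 chips, eligible: A, B, C, D, F
Pot 2: 136 chips, eligible: A, B, C, D
Pot 3: 36 chips, eligible: A, C, D
Pot 4: 120 chips, eligible: A, D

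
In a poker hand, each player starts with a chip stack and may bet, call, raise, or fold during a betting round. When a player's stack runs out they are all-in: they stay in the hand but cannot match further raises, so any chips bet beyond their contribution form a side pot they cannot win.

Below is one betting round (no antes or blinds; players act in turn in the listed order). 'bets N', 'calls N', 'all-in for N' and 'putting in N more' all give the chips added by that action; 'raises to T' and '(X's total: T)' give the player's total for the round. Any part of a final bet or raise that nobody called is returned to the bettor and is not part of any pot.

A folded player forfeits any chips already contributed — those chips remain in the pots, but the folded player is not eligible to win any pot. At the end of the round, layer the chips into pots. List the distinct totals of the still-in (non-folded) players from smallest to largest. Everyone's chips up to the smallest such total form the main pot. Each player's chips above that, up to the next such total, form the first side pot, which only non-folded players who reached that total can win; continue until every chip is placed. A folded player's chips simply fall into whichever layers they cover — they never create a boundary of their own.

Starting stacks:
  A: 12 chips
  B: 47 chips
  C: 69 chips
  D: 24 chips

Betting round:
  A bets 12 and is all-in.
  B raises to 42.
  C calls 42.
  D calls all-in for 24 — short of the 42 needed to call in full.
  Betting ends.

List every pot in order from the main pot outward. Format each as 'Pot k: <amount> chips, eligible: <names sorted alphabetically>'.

Pot 1: 48 chips, eligible: A, B, C, D
Pot 2: 36 chips, eligible: B, C, D
Pot 3: 36 chips, eligible: B, C

Derivation:
Contributions: A=12, B=42, C=42, D=24
Pot levels (distinct totals of non-folded players): 12, 24, 42
Layer 1-12: 12 each from A, B, C, D = 12*4 = 48 chips; eligible A, B, C, D
Layer 13-24: 12 each from B, C, D = 12*3 = 36 chips; eligible B, C, D
Layer 25-42: 18 each from B, C = 18*2 = 36 chips; eligible B, C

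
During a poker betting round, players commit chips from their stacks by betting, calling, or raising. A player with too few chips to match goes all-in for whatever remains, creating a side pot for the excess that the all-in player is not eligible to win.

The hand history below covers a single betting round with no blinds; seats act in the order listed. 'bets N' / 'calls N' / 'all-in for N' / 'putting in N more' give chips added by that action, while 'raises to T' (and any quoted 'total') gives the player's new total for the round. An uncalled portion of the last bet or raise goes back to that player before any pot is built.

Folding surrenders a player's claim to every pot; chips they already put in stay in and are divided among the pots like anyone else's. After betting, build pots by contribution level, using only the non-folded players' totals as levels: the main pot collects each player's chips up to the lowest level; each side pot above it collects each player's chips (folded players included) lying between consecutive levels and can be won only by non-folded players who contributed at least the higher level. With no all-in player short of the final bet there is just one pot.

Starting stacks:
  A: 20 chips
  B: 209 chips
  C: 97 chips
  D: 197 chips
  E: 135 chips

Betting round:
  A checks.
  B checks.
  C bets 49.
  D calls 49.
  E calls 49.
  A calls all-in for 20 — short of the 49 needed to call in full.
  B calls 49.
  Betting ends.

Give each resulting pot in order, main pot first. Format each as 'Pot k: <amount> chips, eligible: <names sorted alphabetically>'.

Contributions: A=20, B=49, C=49, D=49, E=49
Pot levels (distinct totals of non-folded players): 20, 49
Layer 1-20: 20 each from A, B, C, D, E = 20*5 = 100 chips; eligible A, B, C, D, E
Layer 21-49: 29 each from B, C, D, E = 29*4 = 116 chips; eligible B, C, D, E

Pot 1: 100 chips, eligible: A, B, C, D, E
Pot 2: 116 chips, eligible: B, C, D, E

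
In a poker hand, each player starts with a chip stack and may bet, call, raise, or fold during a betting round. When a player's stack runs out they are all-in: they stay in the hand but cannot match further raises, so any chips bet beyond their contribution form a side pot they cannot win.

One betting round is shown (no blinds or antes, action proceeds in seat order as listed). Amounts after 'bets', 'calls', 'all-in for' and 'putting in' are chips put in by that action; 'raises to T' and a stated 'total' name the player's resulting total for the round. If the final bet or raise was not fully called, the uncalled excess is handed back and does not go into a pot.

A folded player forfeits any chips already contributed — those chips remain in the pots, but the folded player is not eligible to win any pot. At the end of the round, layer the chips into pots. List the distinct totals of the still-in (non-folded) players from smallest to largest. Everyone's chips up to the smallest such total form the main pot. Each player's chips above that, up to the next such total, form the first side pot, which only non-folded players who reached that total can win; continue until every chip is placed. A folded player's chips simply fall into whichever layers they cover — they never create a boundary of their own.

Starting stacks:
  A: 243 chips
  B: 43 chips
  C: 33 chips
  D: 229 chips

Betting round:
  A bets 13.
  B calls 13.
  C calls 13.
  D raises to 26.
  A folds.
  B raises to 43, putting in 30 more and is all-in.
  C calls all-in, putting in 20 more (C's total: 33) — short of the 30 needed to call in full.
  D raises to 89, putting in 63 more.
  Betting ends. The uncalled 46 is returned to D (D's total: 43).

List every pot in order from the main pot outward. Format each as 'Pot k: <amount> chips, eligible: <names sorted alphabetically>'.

Pot 1: 112 chips, eligible: B, C, D
Pot 2: 20 chips, eligible: B, D

Derivation:
Contributions (after 46 returned to D): A=13, B=43, C=33, D=43
Folded: A
Pot levels (distinct totals of non-folded players): 33, 43
Layer 1-33: A 13 + B 33 + C 33 + D 33 = 112 chips; eligible B, C, D
Layer 34-43: 10 each from B, D = 10*2 = 20 chips; eligible B, D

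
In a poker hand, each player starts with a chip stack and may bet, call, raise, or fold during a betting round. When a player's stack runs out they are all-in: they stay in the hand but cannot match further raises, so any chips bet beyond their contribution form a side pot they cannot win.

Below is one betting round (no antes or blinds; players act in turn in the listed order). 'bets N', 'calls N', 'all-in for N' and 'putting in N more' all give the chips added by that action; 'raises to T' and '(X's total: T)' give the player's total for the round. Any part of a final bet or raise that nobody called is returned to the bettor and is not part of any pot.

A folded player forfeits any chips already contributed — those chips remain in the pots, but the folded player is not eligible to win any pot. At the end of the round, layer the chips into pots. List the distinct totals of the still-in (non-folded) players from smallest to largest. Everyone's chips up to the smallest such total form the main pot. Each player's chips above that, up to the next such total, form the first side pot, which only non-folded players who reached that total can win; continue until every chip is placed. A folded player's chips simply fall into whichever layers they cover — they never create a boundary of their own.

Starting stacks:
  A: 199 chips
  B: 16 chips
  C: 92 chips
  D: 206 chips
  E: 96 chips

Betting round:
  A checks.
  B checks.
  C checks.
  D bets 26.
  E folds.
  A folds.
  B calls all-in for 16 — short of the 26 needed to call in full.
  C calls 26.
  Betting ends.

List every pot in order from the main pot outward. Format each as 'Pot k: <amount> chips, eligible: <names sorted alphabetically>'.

Pot 1: 48 chips, eligible: B, C, D
Pot 2: 20 chips, eligible: C, D

Derivation:
Contributions: B=16, C=26, D=26
Folded: A, E
Pot levels (distinct totals of non-folded players): 16, 26
Layer 1-16: 16 each from B, C, D = 16*3 = 48 chips; eligible B, C, D
Layer 17-26: 10 each from C, D = 10*2 = 20 chips; eligible C, D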